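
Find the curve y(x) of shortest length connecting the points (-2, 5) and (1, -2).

Arc-length functional: J[y] = ∫ sqrt(1 + (y')^2) dx.
Lagrangian L = sqrt(1 + (y')^2) has no explicit y dependence, so ∂L/∂y = 0 and the Euler-Lagrange equation gives
    d/dx( y' / sqrt(1 + (y')^2) ) = 0  ⇒  y' / sqrt(1 + (y')^2) = const.
Hence y' is constant, so y(x) is affine.
Fitting the endpoints (-2, 5) and (1, -2):
    slope m = ((-2) − 5) / (1 − (-2)) = -7/3,
    intercept c = 5 − m·(-2) = 1/3.
Extremal: y(x) = (-7/3) x + 1/3.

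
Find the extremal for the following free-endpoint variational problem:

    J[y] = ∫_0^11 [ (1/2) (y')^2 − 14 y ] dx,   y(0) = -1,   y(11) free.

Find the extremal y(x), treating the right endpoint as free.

The Lagrangian L = (1/2) (y')^2 − 14 y gives
    ∂L/∂y = −14,   ∂L/∂y' = y'.
Euler-Lagrange: d/dx(y') − (−14) = 0, i.e. y'' + 14 = 0, so
    y(x) = −(14/2) x^2 + C1 x + C2.
Fixed left endpoint y(0) = -1 ⇒ C2 = -1.
The right endpoint x = 11 is free, so the natural (transversality) condition is ∂L/∂y' |_{x=11} = 0, i.e. y'(11) = 0.
Compute y'(x) = −14 x + C1, so y'(11) = −154 + C1 = 0 ⇒ C1 = 154.
Therefore the extremal is
    y(x) = −7 x^2 + 154 x − 1.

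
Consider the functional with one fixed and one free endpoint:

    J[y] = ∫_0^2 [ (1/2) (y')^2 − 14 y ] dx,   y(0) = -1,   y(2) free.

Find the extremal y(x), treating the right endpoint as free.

The Lagrangian L = (1/2) (y')^2 − 14 y gives
    ∂L/∂y = −14,   ∂L/∂y' = y'.
Euler-Lagrange: d/dx(y') − (−14) = 0, i.e. y'' + 14 = 0, so
    y(x) = −(14/2) x^2 + C1 x + C2.
Fixed left endpoint y(0) = -1 ⇒ C2 = -1.
The right endpoint x = 2 is free, so the natural (transversality) condition is ∂L/∂y' |_{x=2} = 0, i.e. y'(2) = 0.
Compute y'(x) = −14 x + C1, so y'(2) = −28 + C1 = 0 ⇒ C1 = 28.
Therefore the extremal is
    y(x) = −7 x^2 + 28 x − 1.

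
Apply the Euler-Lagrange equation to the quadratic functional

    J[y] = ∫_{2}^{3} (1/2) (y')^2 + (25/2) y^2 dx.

The Lagrangian is L = (1/2) (y')^2 + (25/2) y^2.
Compute ∂L/∂y = 25y, ∂L/∂y' = y'.
The Euler-Lagrange equation d/dx(∂L/∂y') − ∂L/∂y = 0 reduces to
    y'' − 25 y = 0.
Its general solution is
    y(x) = A e^(5x) + B e^(−5x),
with A, B fixed by the endpoint conditions.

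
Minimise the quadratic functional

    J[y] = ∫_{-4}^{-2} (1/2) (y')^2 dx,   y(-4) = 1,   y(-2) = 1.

The Lagrangian is L = (1/2) (y')^2.
Compute ∂L/∂y = 0, ∂L/∂y' = y'.
The Euler-Lagrange equation d/dx(∂L/∂y') − ∂L/∂y = 0 reduces to
    y'' = 0.
Its general solution is
    y(x) = A x + B,
with A, B fixed by the endpoint conditions.
Applying the endpoint conditions y(-4) = 1 and y(-2) = 1: solve A·-4 + B = 1 and A·-2 + B = 1. Subtracting gives A(-2 − -4) = 1 − 1, so A = 0, and B = 1 − A·-4 = 1. Therefore
    y(x) = 1.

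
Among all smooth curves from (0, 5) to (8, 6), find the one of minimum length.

Arc-length functional: J[y] = ∫ sqrt(1 + (y')^2) dx.
Lagrangian L = sqrt(1 + (y')^2) has no explicit y dependence, so ∂L/∂y = 0 and the Euler-Lagrange equation gives
    d/dx( y' / sqrt(1 + (y')^2) ) = 0  ⇒  y' / sqrt(1 + (y')^2) = const.
Hence y' is constant, so y(x) is affine.
Fitting the endpoints (0, 5) and (8, 6):
    slope m = (6 − 5) / (8 − 0) = 1/8,
    intercept c = 5 − m·0 = 5.
Extremal: y(x) = (1/8) x + 5.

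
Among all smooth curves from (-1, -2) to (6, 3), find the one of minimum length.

Arc-length functional: J[y] = ∫ sqrt(1 + (y')^2) dx.
Lagrangian L = sqrt(1 + (y')^2) has no explicit y dependence, so ∂L/∂y = 0 and the Euler-Lagrange equation gives
    d/dx( y' / sqrt(1 + (y')^2) ) = 0  ⇒  y' / sqrt(1 + (y')^2) = const.
Hence y' is constant, so y(x) is affine.
Fitting the endpoints (-1, -2) and (6, 3):
    slope m = (3 − (-2)) / (6 − (-1)) = 5/7,
    intercept c = (-2) − m·(-1) = -9/7.
Extremal: y(x) = (5/7) x - 9/7.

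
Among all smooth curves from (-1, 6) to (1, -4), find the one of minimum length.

Arc-length functional: J[y] = ∫ sqrt(1 + (y')^2) dx.
Lagrangian L = sqrt(1 + (y')^2) has no explicit y dependence, so ∂L/∂y = 0 and the Euler-Lagrange equation gives
    d/dx( y' / sqrt(1 + (y')^2) ) = 0  ⇒  y' / sqrt(1 + (y')^2) = const.
Hence y' is constant, so y(x) is affine.
Fitting the endpoints (-1, 6) and (1, -4):
    slope m = ((-4) − 6) / (1 − (-1)) = -5,
    intercept c = 6 − m·(-1) = 1.
Extremal: y(x) = -5 x + 1.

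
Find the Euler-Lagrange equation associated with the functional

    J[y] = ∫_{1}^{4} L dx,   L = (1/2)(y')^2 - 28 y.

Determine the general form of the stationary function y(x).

The Lagrangian is L = (1/2)(y')^2 - 28 y.
∂L/∂y = -28.
∂L/∂y' = y'.
The Euler-Lagrange equation d/dx(∂L/∂y') − ∂L/∂y = 0 becomes:
    y'' + 28 = 0
General solution: y(x) = -14 x^2 + A x + B, where A and B are arbitrary constants fixed by the endpoint conditions.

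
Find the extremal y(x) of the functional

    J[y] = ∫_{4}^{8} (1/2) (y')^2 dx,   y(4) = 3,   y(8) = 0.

The Lagrangian is L = (1/2) (y')^2.
Compute ∂L/∂y = 0, ∂L/∂y' = y'.
The Euler-Lagrange equation d/dx(∂L/∂y') − ∂L/∂y = 0 reduces to
    y'' = 0.
Its general solution is
    y(x) = A x + B,
with A, B fixed by the endpoint conditions.
Applying the endpoint conditions y(4) = 3 and y(8) = 0: solve A·4 + B = 3 and A·8 + B = 0. Subtracting gives A(8 − 4) = 0 − 3, so A = -3/4, and B = 3 − A·4 = 6. Therefore
    y(x) = (-3/4) x + 6.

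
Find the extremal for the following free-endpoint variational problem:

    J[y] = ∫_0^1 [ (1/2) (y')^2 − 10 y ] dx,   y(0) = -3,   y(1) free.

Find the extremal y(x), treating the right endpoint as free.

The Lagrangian L = (1/2) (y')^2 − 10 y gives
    ∂L/∂y = −10,   ∂L/∂y' = y'.
Euler-Lagrange: d/dx(y') − (−10) = 0, i.e. y'' + 10 = 0, so
    y(x) = −(10/2) x^2 + C1 x + C2.
Fixed left endpoint y(0) = -3 ⇒ C2 = -3.
The right endpoint x = 1 is free, so the natural (transversality) condition is ∂L/∂y' |_{x=1} = 0, i.e. y'(1) = 0.
Compute y'(x) = −10 x + C1, so y'(1) = −10 + C1 = 0 ⇒ C1 = 10.
Therefore the extremal is
    y(x) = −5 x^2 + 10 x − 3.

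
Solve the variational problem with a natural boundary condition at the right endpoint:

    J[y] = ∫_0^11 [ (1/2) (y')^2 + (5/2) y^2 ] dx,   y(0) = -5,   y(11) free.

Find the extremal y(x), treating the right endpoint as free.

The Lagrangian L = (1/2) (y')^2 + (5/2) y^2 gives
    ∂L/∂y = 5 y,   ∂L/∂y' = y'.
Euler-Lagrange: y'' − 5 y = 0.
With k = sqrt(5), the general solution is
    y(x) = A cosh(sqrt(5) x) + B sinh(sqrt(5) x).
Fixed left endpoint y(0) = -5 ⇒ A = -5.
The right endpoint x = 11 is free, so the natural (transversality) condition is ∂L/∂y' |_{x=11} = 0, i.e. y'(11) = 0.
Compute y'(x) = A k sinh(k x) + B k cosh(k x), so
    y'(11) = A k sinh(k·11) + B k cosh(k·11) = 0
    ⇒ B = −A tanh(k·11) = 5 tanh(sqrt(5)·11).
Therefore the extremal is
    y(x) = −5 cosh(sqrt(5) x) + 5 tanh(sqrt(5)·11) sinh(sqrt(5) x).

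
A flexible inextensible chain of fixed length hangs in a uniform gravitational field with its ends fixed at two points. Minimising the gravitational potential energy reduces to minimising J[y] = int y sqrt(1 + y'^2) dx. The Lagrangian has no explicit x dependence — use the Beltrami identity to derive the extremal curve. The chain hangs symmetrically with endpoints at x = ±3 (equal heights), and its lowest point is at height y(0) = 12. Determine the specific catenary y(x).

The Lagrangian L(y, y') = y sqrt(1 + y'^2) has no explicit x dependence, so the Beltrami identity applies:
    L − y' ∂L/∂y' = C.
Compute ∂L/∂y' = y · y' / sqrt(1 + y'^2). Then
    L − y' ∂L/∂y'
    = y sqrt(1 + y'^2) − y · y'^2 / sqrt(1 + y'^2)
    = y (1 + y'^2 − y'^2) / sqrt(1 + y'^2)
    = y / sqrt(1 + y'^2) = C.
Squaring gives y^2 = C^2 (1 + y'^2), i.e.
    y'^2 = y^2 / C^2 − 1.
Separating variables,
    dy / sqrt(y^2 − C^2) = dx / C,
and integrating gives arccosh(y / C) = (x − a)/C, so
    y(x) = C cosh((x − a)/C),
the catenary. The constants C and a are fixed by the two endpoint conditions (and, for the hanging-chain problem, the length constraint selects C).
Now fit the given data. The endpoints x = ±3 are symmetric at equal height, so the catenary is even about its minimum: a = 0 and y(x) = C cosh(x/C). The lowest point is y(0) = C cosh(0) = C, and we are told y(0) = 12, so C = 12. Therefore
    y(x) = 12 cosh(x/12),
and at the endpoints
    y(±3) = 12 cosh(3/12).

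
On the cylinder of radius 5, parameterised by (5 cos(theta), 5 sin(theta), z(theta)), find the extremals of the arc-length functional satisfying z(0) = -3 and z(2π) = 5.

Parameterise the cylinder of radius R = 5 as
    r(θ) = (5 cos θ, 5 sin θ, z(θ)).
The arc-length element is
    ds = sqrt(25 + (dz/dθ)^2) dθ,
so the Lagrangian is L = sqrt(25 + z'^2).
L depends on z' only, not on z or θ, so ∂L/∂z = 0 and
    ∂L/∂z' = z' / sqrt(25 + z'^2).
The Euler-Lagrange equation gives
    d/dθ( z' / sqrt(25 + z'^2) ) = 0,
so z' is constant. Integrating once:
    z(θ) = a θ + b,
a helix on the cylinder (a straight line when the cylinder is unrolled). The constants a, b are determined by the endpoint conditions.
With endpoint conditions z(0) = -3 and z(2π) = 5: from z(0) = b we get b = -3, and a·2π + -3 = 5 gives a = 4/π, so
    z(θ) = (4/π) θ − 3.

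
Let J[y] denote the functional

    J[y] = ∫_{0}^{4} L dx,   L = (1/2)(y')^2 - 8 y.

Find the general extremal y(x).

The Lagrangian is L = (1/2)(y')^2 - 8 y.
∂L/∂y = -8.
∂L/∂y' = y'.
The Euler-Lagrange equation d/dx(∂L/∂y') − ∂L/∂y = 0 becomes:
    y'' + 8 = 0
General solution: y(x) = -4 x^2 + A x + B, where A and B are arbitrary constants fixed by the endpoint conditions.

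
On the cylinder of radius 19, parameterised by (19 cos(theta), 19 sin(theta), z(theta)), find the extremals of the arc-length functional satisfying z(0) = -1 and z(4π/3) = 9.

Parameterise the cylinder of radius R = 19 as
    r(θ) = (19 cos θ, 19 sin θ, z(θ)).
The arc-length element is
    ds = sqrt(361 + (dz/dθ)^2) dθ,
so the Lagrangian is L = sqrt(361 + z'^2).
L depends on z' only, not on z or θ, so ∂L/∂z = 0 and
    ∂L/∂z' = z' / sqrt(361 + z'^2).
The Euler-Lagrange equation gives
    d/dθ( z' / sqrt(361 + z'^2) ) = 0,
so z' is constant. Integrating once:
    z(θ) = a θ + b,
a helix on the cylinder (a straight line when the cylinder is unrolled). The constants a, b are determined by the endpoint conditions.
With endpoint conditions z(0) = -1 and z(4π/3) = 9: from z(0) = b we get b = -1, and a·4π/3 + -1 = 9 gives a = 15/(2π), so
    z(θ) = (15/(2π)) θ − 1.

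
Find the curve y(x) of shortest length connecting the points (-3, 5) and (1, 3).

Arc-length functional: J[y] = ∫ sqrt(1 + (y')^2) dx.
Lagrangian L = sqrt(1 + (y')^2) has no explicit y dependence, so ∂L/∂y = 0 and the Euler-Lagrange equation gives
    d/dx( y' / sqrt(1 + (y')^2) ) = 0  ⇒  y' / sqrt(1 + (y')^2) = const.
Hence y' is constant, so y(x) is affine.
Fitting the endpoints (-3, 5) and (1, 3):
    slope m = (3 − 5) / (1 − (-3)) = -1/2,
    intercept c = 5 − m·(-3) = 7/2.
Extremal: y(x) = (-1/2) x + 7/2.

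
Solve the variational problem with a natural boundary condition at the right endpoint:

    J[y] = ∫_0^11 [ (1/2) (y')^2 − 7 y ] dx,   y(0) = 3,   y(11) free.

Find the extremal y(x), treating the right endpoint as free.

The Lagrangian L = (1/2) (y')^2 − 7 y gives
    ∂L/∂y = −7,   ∂L/∂y' = y'.
Euler-Lagrange: d/dx(y') − (−7) = 0, i.e. y'' + 7 = 0, so
    y(x) = −(7/2) x^2 + C1 x + C2.
Fixed left endpoint y(0) = 3 ⇒ C2 = 3.
The right endpoint x = 11 is free, so the natural (transversality) condition is ∂L/∂y' |_{x=11} = 0, i.e. y'(11) = 0.
Compute y'(x) = −7 x + C1, so y'(11) = −77 + C1 = 0 ⇒ C1 = 77.
Therefore the extremal is
    y(x) = −(7/2) x^2 + 77 x + 3.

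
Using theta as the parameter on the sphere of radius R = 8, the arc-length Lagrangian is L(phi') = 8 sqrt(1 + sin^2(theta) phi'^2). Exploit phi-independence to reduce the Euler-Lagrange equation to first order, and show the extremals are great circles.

On the sphere of radius R = 8 with spherical coordinates (θ, φ), the induced metric is
    ds^2 = 64(dθ^2 + sin^2(θ) dφ^2).
Parameterise by θ; the arc-length functional is
    J[φ] = ∫ 8 sqrt(1 + sin^2(θ) (dφ/dθ)^2) dθ,
so L = 8 sqrt(1 + sin^2(θ) φ'^2). Compute
    ∂L/∂φ = 0  (L has no explicit φ dependence),
    ∂L/∂φ' = 8 sin^2(θ) φ' / sqrt(1 + sin^2(θ) φ'^2).
Since ∂L/∂φ = 0, the Euler-Lagrange equation
    d/dθ(∂L/∂φ') − ∂L/∂φ = 0
reduces to d/dθ(∂L/∂φ') = 0, i.e. the momentum conjugate to φ is conserved:
    8 sin^2(θ) φ' / sqrt(1 + sin^2(θ) φ'^2) = C.
The overall factor of 8 is constant, so dividing through gives Clairaut's relation sin^2(θ) φ' / sqrt(1 + sin^2(θ) φ'^2) = C' (with C' = C/8). Solving for φ' and integrating gives the great-circle family
    cot(θ) = A cos(φ − φ_0),
i.e. the intersection of the sphere with a plane through the origin. The two constants A and φ_0 (equivalently C and one phase) are fixed by the two endpoint conditions.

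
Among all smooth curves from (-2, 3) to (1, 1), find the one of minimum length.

Arc-length functional: J[y] = ∫ sqrt(1 + (y')^2) dx.
Lagrangian L = sqrt(1 + (y')^2) has no explicit y dependence, so ∂L/∂y = 0 and the Euler-Lagrange equation gives
    d/dx( y' / sqrt(1 + (y')^2) ) = 0  ⇒  y' / sqrt(1 + (y')^2) = const.
Hence y' is constant, so y(x) is affine.
Fitting the endpoints (-2, 3) and (1, 1):
    slope m = (1 − 3) / (1 − (-2)) = -2/3,
    intercept c = 3 − m·(-2) = 5/3.
Extremal: y(x) = (-2/3) x + 5/3.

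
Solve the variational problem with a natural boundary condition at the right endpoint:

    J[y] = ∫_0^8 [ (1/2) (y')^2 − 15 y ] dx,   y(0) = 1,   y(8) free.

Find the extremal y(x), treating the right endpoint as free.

The Lagrangian L = (1/2) (y')^2 − 15 y gives
    ∂L/∂y = −15,   ∂L/∂y' = y'.
Euler-Lagrange: d/dx(y') − (−15) = 0, i.e. y'' + 15 = 0, so
    y(x) = −(15/2) x^2 + C1 x + C2.
Fixed left endpoint y(0) = 1 ⇒ C2 = 1.
The right endpoint x = 8 is free, so the natural (transversality) condition is ∂L/∂y' |_{x=8} = 0, i.e. y'(8) = 0.
Compute y'(x) = −15 x + C1, so y'(8) = −120 + C1 = 0 ⇒ C1 = 120.
Therefore the extremal is
    y(x) = −(15/2) x^2 + 120 x + 1.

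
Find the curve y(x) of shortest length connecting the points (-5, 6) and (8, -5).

Arc-length functional: J[y] = ∫ sqrt(1 + (y')^2) dx.
Lagrangian L = sqrt(1 + (y')^2) has no explicit y dependence, so ∂L/∂y = 0 and the Euler-Lagrange equation gives
    d/dx( y' / sqrt(1 + (y')^2) ) = 0  ⇒  y' / sqrt(1 + (y')^2) = const.
Hence y' is constant, so y(x) is affine.
Fitting the endpoints (-5, 6) and (8, -5):
    slope m = ((-5) − 6) / (8 − (-5)) = -11/13,
    intercept c = 6 − m·(-5) = 23/13.
Extremal: y(x) = (-11/13) x + 23/13.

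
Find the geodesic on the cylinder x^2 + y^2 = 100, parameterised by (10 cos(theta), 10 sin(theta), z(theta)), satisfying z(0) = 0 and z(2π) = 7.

Parameterise the cylinder of radius R = 10 as
    r(θ) = (10 cos θ, 10 sin θ, z(θ)).
The arc-length element is
    ds = sqrt(100 + (dz/dθ)^2) dθ,
so the Lagrangian is L = sqrt(100 + z'^2).
L depends on z' only, not on z or θ, so ∂L/∂z = 0 and
    ∂L/∂z' = z' / sqrt(100 + z'^2).
The Euler-Lagrange equation gives
    d/dθ( z' / sqrt(100 + z'^2) ) = 0,
so z' is constant. Integrating once:
    z(θ) = a θ + b,
a helix on the cylinder (a straight line when the cylinder is unrolled). The constants a, b are determined by the endpoint conditions.
With endpoint conditions z(0) = 0 and z(2π) = 7: from z(0) = b we get b = 0, and a·2π + 0 = 7 gives a = 7/(2π), so
    z(θ) = (7/(2π)) θ.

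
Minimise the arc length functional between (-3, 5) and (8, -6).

Arc-length functional: J[y] = ∫ sqrt(1 + (y')^2) dx.
Lagrangian L = sqrt(1 + (y')^2) has no explicit y dependence, so ∂L/∂y = 0 and the Euler-Lagrange equation gives
    d/dx( y' / sqrt(1 + (y')^2) ) = 0  ⇒  y' / sqrt(1 + (y')^2) = const.
Hence y' is constant, so y(x) is affine.
Fitting the endpoints (-3, 5) and (8, -6):
    slope m = ((-6) − 5) / (8 − (-3)) = -1,
    intercept c = 5 − m·(-3) = 2.
Extremal: y(x) = -x + 2.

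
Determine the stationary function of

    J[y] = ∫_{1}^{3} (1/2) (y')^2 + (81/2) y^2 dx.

The Lagrangian is L = (1/2) (y')^2 + (81/2) y^2.
Compute ∂L/∂y = 81y, ∂L/∂y' = y'.
The Euler-Lagrange equation d/dx(∂L/∂y') − ∂L/∂y = 0 reduces to
    y'' − 81 y = 0.
Its general solution is
    y(x) = A e^(9x) + B e^(−9x),
with A, B fixed by the endpoint conditions.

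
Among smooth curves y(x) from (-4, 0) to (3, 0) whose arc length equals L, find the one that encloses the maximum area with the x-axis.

Set up the augmented Lagrangian using a multiplier λ for the length constraint:
    F(y, y') = y − λ sqrt(1 + y'^2).
F has no explicit x dependence, so the Beltrami identity yields a first integral
    F − y' ∂F/∂y' = C.
Compute ∂F/∂y' = −λ y' / sqrt(1 + y'^2). Then
    y − λ sqrt(1 + y'^2) + λ y'^2 / sqrt(1 + y'^2) = C
    ⇒  y − λ / sqrt(1 + y'^2) = C.
Solving for y' and integrating gives
    (x − a)^2 + (y − b)^2 = λ^2,
a circular arc of radius λ. The constants a, b are determined by the endpoint conditions y(-4) = y(3) = 0, and λ is fixed implicitly by the length constraint
    ∫_{-4}^{3} sqrt(1 + y'^2) dx = L.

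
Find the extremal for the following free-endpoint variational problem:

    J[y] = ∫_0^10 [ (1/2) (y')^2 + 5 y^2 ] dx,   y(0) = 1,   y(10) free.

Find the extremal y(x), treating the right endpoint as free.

The Lagrangian L = (1/2) (y')^2 + 5 y^2 gives
    ∂L/∂y = 10 y,   ∂L/∂y' = y'.
Euler-Lagrange: y'' − 10 y = 0.
With k = sqrt(10), the general solution is
    y(x) = A cosh(sqrt(10) x) + B sinh(sqrt(10) x).
Fixed left endpoint y(0) = 1 ⇒ A = 1.
The right endpoint x = 10 is free, so the natural (transversality) condition is ∂L/∂y' |_{x=10} = 0, i.e. y'(10) = 0.
Compute y'(x) = A k sinh(k x) + B k cosh(k x), so
    y'(10) = A k sinh(k·10) + B k cosh(k·10) = 0
    ⇒ B = −A tanh(k·10) = − tanh(sqrt(10)·10).
Therefore the extremal is
    y(x) = cosh(sqrt(10) x) − tanh(sqrt(10)·10) sinh(sqrt(10) x).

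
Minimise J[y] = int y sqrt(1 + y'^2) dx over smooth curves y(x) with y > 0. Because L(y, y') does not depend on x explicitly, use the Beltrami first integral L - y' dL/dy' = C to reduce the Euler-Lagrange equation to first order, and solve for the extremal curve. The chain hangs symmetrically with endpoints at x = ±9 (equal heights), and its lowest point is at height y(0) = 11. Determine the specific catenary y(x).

The Lagrangian L(y, y') = y sqrt(1 + y'^2) has no explicit x dependence, so the Beltrami identity applies:
    L − y' ∂L/∂y' = C.
Compute ∂L/∂y' = y · y' / sqrt(1 + y'^2). Then
    L − y' ∂L/∂y'
    = y sqrt(1 + y'^2) − y · y'^2 / sqrt(1 + y'^2)
    = y (1 + y'^2 − y'^2) / sqrt(1 + y'^2)
    = y / sqrt(1 + y'^2) = C.
Squaring gives y^2 = C^2 (1 + y'^2), i.e.
    y'^2 = y^2 / C^2 − 1.
Separating variables,
    dy / sqrt(y^2 − C^2) = dx / C,
and integrating gives arccosh(y / C) = (x − a)/C, so
    y(x) = C cosh((x − a)/C),
the catenary. The constants C and a are fixed by the two endpoint conditions (and, for the hanging-chain problem, the length constraint selects C).
Now fit the given data. The endpoints x = ±9 are symmetric at equal height, so the catenary is even about its minimum: a = 0 and y(x) = C cosh(x/C). The lowest point is y(0) = C cosh(0) = C, and we are told y(0) = 11, so C = 11. Therefore
    y(x) = 11 cosh(x/11),
and at the endpoints
    y(±9) = 11 cosh(9/11).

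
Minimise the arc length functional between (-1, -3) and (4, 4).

Arc-length functional: J[y] = ∫ sqrt(1 + (y')^2) dx.
Lagrangian L = sqrt(1 + (y')^2) has no explicit y dependence, so ∂L/∂y = 0 and the Euler-Lagrange equation gives
    d/dx( y' / sqrt(1 + (y')^2) ) = 0  ⇒  y' / sqrt(1 + (y')^2) = const.
Hence y' is constant, so y(x) is affine.
Fitting the endpoints (-1, -3) and (4, 4):
    slope m = (4 − (-3)) / (4 − (-1)) = 7/5,
    intercept c = (-3) − m·(-1) = -8/5.
Extremal: y(x) = (7/5) x - 8/5.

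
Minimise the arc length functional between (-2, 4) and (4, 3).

Arc-length functional: J[y] = ∫ sqrt(1 + (y')^2) dx.
Lagrangian L = sqrt(1 + (y')^2) has no explicit y dependence, so ∂L/∂y = 0 and the Euler-Lagrange equation gives
    d/dx( y' / sqrt(1 + (y')^2) ) = 0  ⇒  y' / sqrt(1 + (y')^2) = const.
Hence y' is constant, so y(x) is affine.
Fitting the endpoints (-2, 4) and (4, 3):
    slope m = (3 − 4) / (4 − (-2)) = -1/6,
    intercept c = 4 − m·(-2) = 11/3.
Extremal: y(x) = (-1/6) x + 11/3.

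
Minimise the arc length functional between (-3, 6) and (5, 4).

Arc-length functional: J[y] = ∫ sqrt(1 + (y')^2) dx.
Lagrangian L = sqrt(1 + (y')^2) has no explicit y dependence, so ∂L/∂y = 0 and the Euler-Lagrange equation gives
    d/dx( y' / sqrt(1 + (y')^2) ) = 0  ⇒  y' / sqrt(1 + (y')^2) = const.
Hence y' is constant, so y(x) is affine.
Fitting the endpoints (-3, 6) and (5, 4):
    slope m = (4 − 6) / (5 − (-3)) = -1/4,
    intercept c = 6 − m·(-3) = 21/4.
Extremal: y(x) = (-1/4) x + 21/4.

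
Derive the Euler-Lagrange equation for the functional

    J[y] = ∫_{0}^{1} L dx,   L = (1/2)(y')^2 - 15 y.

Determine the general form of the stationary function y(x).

The Lagrangian is L = (1/2)(y')^2 - 15 y.
∂L/∂y = -15.
∂L/∂y' = y'.
The Euler-Lagrange equation d/dx(∂L/∂y') − ∂L/∂y = 0 becomes:
    y'' + 15 = 0
General solution: y(x) = -(15/2) x^2 + A x + B, where A and B are arbitrary constants fixed by the endpoint conditions.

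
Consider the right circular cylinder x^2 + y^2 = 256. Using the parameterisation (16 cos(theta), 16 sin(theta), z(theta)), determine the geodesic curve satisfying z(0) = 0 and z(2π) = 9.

Parameterise the cylinder of radius R = 16 as
    r(θ) = (16 cos θ, 16 sin θ, z(θ)).
The arc-length element is
    ds = sqrt(256 + (dz/dθ)^2) dθ,
so the Lagrangian is L = sqrt(256 + z'^2).
L depends on z' only, not on z or θ, so ∂L/∂z = 0 and
    ∂L/∂z' = z' / sqrt(256 + z'^2).
The Euler-Lagrange equation gives
    d/dθ( z' / sqrt(256 + z'^2) ) = 0,
so z' is constant. Integrating once:
    z(θ) = a θ + b,
a helix on the cylinder (a straight line when the cylinder is unrolled). The constants a, b are determined by the endpoint conditions.
With endpoint conditions z(0) = 0 and z(2π) = 9: from z(0) = b we get b = 0, and a·2π + 0 = 9 gives a = 9/(2π), so
    z(θ) = (9/(2π)) θ.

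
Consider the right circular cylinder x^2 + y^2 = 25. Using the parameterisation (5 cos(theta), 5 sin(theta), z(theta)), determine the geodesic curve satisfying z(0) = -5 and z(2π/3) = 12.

Parameterise the cylinder of radius R = 5 as
    r(θ) = (5 cos θ, 5 sin θ, z(θ)).
The arc-length element is
    ds = sqrt(25 + (dz/dθ)^2) dθ,
so the Lagrangian is L = sqrt(25 + z'^2).
L depends on z' only, not on z or θ, so ∂L/∂z = 0 and
    ∂L/∂z' = z' / sqrt(25 + z'^2).
The Euler-Lagrange equation gives
    d/dθ( z' / sqrt(25 + z'^2) ) = 0,
so z' is constant. Integrating once:
    z(θ) = a θ + b,
a helix on the cylinder (a straight line when the cylinder is unrolled). The constants a, b are determined by the endpoint conditions.
With endpoint conditions z(0) = -5 and z(2π/3) = 12: from z(0) = b we get b = -5, and a·2π/3 + -5 = 12 gives a = 51/(2π), so
    z(θ) = (51/(2π)) θ − 5.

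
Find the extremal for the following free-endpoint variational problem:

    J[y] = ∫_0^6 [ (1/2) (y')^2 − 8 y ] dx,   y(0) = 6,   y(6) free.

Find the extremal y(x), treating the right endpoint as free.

The Lagrangian L = (1/2) (y')^2 − 8 y gives
    ∂L/∂y = −8,   ∂L/∂y' = y'.
Euler-Lagrange: d/dx(y') − (−8) = 0, i.e. y'' + 8 = 0, so
    y(x) = −(8/2) x^2 + C1 x + C2.
Fixed left endpoint y(0) = 6 ⇒ C2 = 6.
The right endpoint x = 6 is free, so the natural (transversality) condition is ∂L/∂y' |_{x=6} = 0, i.e. y'(6) = 0.
Compute y'(x) = −8 x + C1, so y'(6) = −48 + C1 = 0 ⇒ C1 = 48.
Therefore the extremal is
    y(x) = −4 x^2 + 48 x + 6.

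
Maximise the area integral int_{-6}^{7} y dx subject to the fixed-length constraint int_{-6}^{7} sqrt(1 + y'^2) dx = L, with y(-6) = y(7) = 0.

Set up the augmented Lagrangian using a multiplier λ for the length constraint:
    F(y, y') = y − λ sqrt(1 + y'^2).
F has no explicit x dependence, so the Beltrami identity yields a first integral
    F − y' ∂F/∂y' = C.
Compute ∂F/∂y' = −λ y' / sqrt(1 + y'^2). Then
    y − λ sqrt(1 + y'^2) + λ y'^2 / sqrt(1 + y'^2) = C
    ⇒  y − λ / sqrt(1 + y'^2) = C.
Solving for y' and integrating gives
    (x − a)^2 + (y − b)^2 = λ^2,
a circular arc of radius λ. The constants a, b are determined by the endpoint conditions y(-6) = y(7) = 0, and λ is fixed implicitly by the length constraint
    ∫_{-6}^{7} sqrt(1 + y'^2) dx = L.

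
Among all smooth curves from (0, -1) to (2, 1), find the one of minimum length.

Arc-length functional: J[y] = ∫ sqrt(1 + (y')^2) dx.
Lagrangian L = sqrt(1 + (y')^2) has no explicit y dependence, so ∂L/∂y = 0 and the Euler-Lagrange equation gives
    d/dx( y' / sqrt(1 + (y')^2) ) = 0  ⇒  y' / sqrt(1 + (y')^2) = const.
Hence y' is constant, so y(x) is affine.
Fitting the endpoints (0, -1) and (2, 1):
    slope m = (1 − (-1)) / (2 − 0) = 1,
    intercept c = (-1) − m·0 = -1.
Extremal: y(x) = x - 1.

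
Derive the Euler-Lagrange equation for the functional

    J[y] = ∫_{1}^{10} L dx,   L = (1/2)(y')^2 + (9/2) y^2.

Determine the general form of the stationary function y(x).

The Lagrangian is L = (1/2)(y')^2 + (9/2) y^2.
∂L/∂y = 9y.
∂L/∂y' = y'.
The Euler-Lagrange equation d/dx(∂L/∂y') − ∂L/∂y = 0 becomes:
    y'' - 9 y = 0
General solution: y(x) = A e^(3x) + B e^(-3x), where A and B are arbitrary constants fixed by the endpoint conditions.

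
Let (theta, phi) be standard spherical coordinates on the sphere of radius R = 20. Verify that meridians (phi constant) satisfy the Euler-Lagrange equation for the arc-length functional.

On the sphere of radius R = 20 with spherical coordinates (θ, φ), the induced metric is
    ds^2 = 400(dθ^2 + sin^2(θ) dφ^2).
Using θ as the parameter, the arc-length functional becomes
    J[φ] = ∫ 20 sqrt(1 + sin^2(θ) (dφ/dθ)^2) dθ.
So L = 20 sqrt(1 + sin^2(θ) φ'^2). Compute
    ∂L/∂φ = 0  (L has no explicit φ dependence),
    ∂L/∂φ' = 20 sin^2(θ) φ' / sqrt(1 + sin^2(θ) φ'^2).
For the candidate φ(θ) = c (constant), φ' = 0, so ∂L/∂φ' evaluated along the candidate vanishes, and ∂L/∂φ is identically zero. Hence
    d/dθ(∂L/∂φ') − ∂L/∂φ = 0
is satisfied. Therefore meridians φ = const are extremals of arc length — they are geodesics on the sphere.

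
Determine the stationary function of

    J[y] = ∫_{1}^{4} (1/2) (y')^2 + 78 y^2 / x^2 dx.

The Lagrangian is L = (1/2) (y')^2 + 78 y^2 / x^2.
Compute ∂L/∂y = 156y/x^2, ∂L/∂y' = y'.
The Euler-Lagrange equation d/dx(∂L/∂y') − ∂L/∂y = 0 reduces to
    y'' − 156/x^2 · y = 0  (x > 0).
Its general solution is
    y(x) = A x^13 + B x^(-12),
with A, B fixed by the endpoint conditions.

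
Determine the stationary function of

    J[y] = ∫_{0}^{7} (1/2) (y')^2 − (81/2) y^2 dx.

The Lagrangian is L = (1/2) (y')^2 − (81/2) y^2.
Compute ∂L/∂y = -81y, ∂L/∂y' = y'.
The Euler-Lagrange equation d/dx(∂L/∂y') − ∂L/∂y = 0 reduces to
    y'' + 81 y = 0.
Its general solution is
    y(x) = A sin(9x) + B cos(9x),
with A, B fixed by the endpoint conditions.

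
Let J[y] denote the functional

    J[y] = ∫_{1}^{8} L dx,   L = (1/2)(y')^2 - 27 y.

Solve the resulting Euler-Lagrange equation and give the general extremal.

The Lagrangian is L = (1/2)(y')^2 - 27 y.
∂L/∂y = -27.
∂L/∂y' = y'.
The Euler-Lagrange equation d/dx(∂L/∂y') − ∂L/∂y = 0 becomes:
    y'' + 27 = 0
General solution: y(x) = -(27/2) x^2 + A x + B, where A and B are arbitrary constants fixed by the endpoint conditions.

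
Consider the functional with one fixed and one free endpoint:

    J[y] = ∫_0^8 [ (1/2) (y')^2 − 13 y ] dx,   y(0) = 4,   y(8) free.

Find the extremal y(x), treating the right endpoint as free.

The Lagrangian L = (1/2) (y')^2 − 13 y gives
    ∂L/∂y = −13,   ∂L/∂y' = y'.
Euler-Lagrange: d/dx(y') − (−13) = 0, i.e. y'' + 13 = 0, so
    y(x) = −(13/2) x^2 + C1 x + C2.
Fixed left endpoint y(0) = 4 ⇒ C2 = 4.
The right endpoint x = 8 is free, so the natural (transversality) condition is ∂L/∂y' |_{x=8} = 0, i.e. y'(8) = 0.
Compute y'(x) = −13 x + C1, so y'(8) = −104 + C1 = 0 ⇒ C1 = 104.
Therefore the extremal is
    y(x) = −(13/2) x^2 + 104 x + 4.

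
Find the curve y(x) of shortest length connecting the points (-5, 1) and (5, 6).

Arc-length functional: J[y] = ∫ sqrt(1 + (y')^2) dx.
Lagrangian L = sqrt(1 + (y')^2) has no explicit y dependence, so ∂L/∂y = 0 and the Euler-Lagrange equation gives
    d/dx( y' / sqrt(1 + (y')^2) ) = 0  ⇒  y' / sqrt(1 + (y')^2) = const.
Hence y' is constant, so y(x) is affine.
Fitting the endpoints (-5, 1) and (5, 6):
    slope m = (6 − 1) / (5 − (-5)) = 1/2,
    intercept c = 1 − m·(-5) = 7/2.
Extremal: y(x) = (1/2) x + 7/2.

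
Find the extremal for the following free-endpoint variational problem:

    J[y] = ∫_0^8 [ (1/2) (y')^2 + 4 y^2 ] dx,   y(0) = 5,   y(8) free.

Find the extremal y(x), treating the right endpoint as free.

The Lagrangian L = (1/2) (y')^2 + 4 y^2 gives
    ∂L/∂y = 8 y,   ∂L/∂y' = y'.
Euler-Lagrange: y'' − 8 y = 0.
With k = sqrt(8), the general solution is
    y(x) = A cosh(sqrt(8) x) + B sinh(sqrt(8) x).
Fixed left endpoint y(0) = 5 ⇒ A = 5.
The right endpoint x = 8 is free, so the natural (transversality) condition is ∂L/∂y' |_{x=8} = 0, i.e. y'(8) = 0.
Compute y'(x) = A k sinh(k x) + B k cosh(k x), so
    y'(8) = A k sinh(k·8) + B k cosh(k·8) = 0
    ⇒ B = −A tanh(k·8) = − 5 tanh(sqrt(8)·8).
Therefore the extremal is
    y(x) = 5 cosh(sqrt(8) x) − 5 tanh(sqrt(8)·8) sinh(sqrt(8) x).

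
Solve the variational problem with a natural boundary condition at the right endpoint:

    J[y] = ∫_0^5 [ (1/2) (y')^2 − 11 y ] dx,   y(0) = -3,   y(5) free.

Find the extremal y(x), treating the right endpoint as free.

The Lagrangian L = (1/2) (y')^2 − 11 y gives
    ∂L/∂y = −11,   ∂L/∂y' = y'.
Euler-Lagrange: d/dx(y') − (−11) = 0, i.e. y'' + 11 = 0, so
    y(x) = −(11/2) x^2 + C1 x + C2.
Fixed left endpoint y(0) = -3 ⇒ C2 = -3.
The right endpoint x = 5 is free, so the natural (transversality) condition is ∂L/∂y' |_{x=5} = 0, i.e. y'(5) = 0.
Compute y'(x) = −11 x + C1, so y'(5) = −55 + C1 = 0 ⇒ C1 = 55.
Therefore the extremal is
    y(x) = −(11/2) x^2 + 55 x − 3.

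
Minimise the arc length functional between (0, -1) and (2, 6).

Arc-length functional: J[y] = ∫ sqrt(1 + (y')^2) dx.
Lagrangian L = sqrt(1 + (y')^2) has no explicit y dependence, so ∂L/∂y = 0 and the Euler-Lagrange equation gives
    d/dx( y' / sqrt(1 + (y')^2) ) = 0  ⇒  y' / sqrt(1 + (y')^2) = const.
Hence y' is constant, so y(x) is affine.
Fitting the endpoints (0, -1) and (2, 6):
    slope m = (6 − (-1)) / (2 − 0) = 7/2,
    intercept c = (-1) − m·0 = -1.
Extremal: y(x) = (7/2) x - 1.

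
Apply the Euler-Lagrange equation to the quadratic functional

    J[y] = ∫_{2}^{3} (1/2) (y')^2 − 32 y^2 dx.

The Lagrangian is L = (1/2) (y')^2 − 32 y^2.
Compute ∂L/∂y = -64y, ∂L/∂y' = y'.
The Euler-Lagrange equation d/dx(∂L/∂y') − ∂L/∂y = 0 reduces to
    y'' + 64 y = 0.
Its general solution is
    y(x) = A sin(8x) + B cos(8x),
with A, B fixed by the endpoint conditions.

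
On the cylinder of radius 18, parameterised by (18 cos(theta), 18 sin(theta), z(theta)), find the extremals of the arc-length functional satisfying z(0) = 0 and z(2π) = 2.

Parameterise the cylinder of radius R = 18 as
    r(θ) = (18 cos θ, 18 sin θ, z(θ)).
The arc-length element is
    ds = sqrt(324 + (dz/dθ)^2) dθ,
so the Lagrangian is L = sqrt(324 + z'^2).
L depends on z' only, not on z or θ, so ∂L/∂z = 0 and
    ∂L/∂z' = z' / sqrt(324 + z'^2).
The Euler-Lagrange equation gives
    d/dθ( z' / sqrt(324 + z'^2) ) = 0,
so z' is constant. Integrating once:
    z(θ) = a θ + b,
a helix on the cylinder (a straight line when the cylinder is unrolled). The constants a, b are determined by the endpoint conditions.
With endpoint conditions z(0) = 0 and z(2π) = 2: from z(0) = b we get b = 0, and a·2π + 0 = 2 gives a = 1/π, so
    z(θ) = (1/π) θ.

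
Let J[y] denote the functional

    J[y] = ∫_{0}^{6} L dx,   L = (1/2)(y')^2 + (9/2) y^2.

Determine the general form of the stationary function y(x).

The Lagrangian is L = (1/2)(y')^2 + (9/2) y^2.
∂L/∂y = 9y.
∂L/∂y' = y'.
The Euler-Lagrange equation d/dx(∂L/∂y') − ∂L/∂y = 0 becomes:
    y'' - 9 y = 0
General solution: y(x) = A e^(3x) + B e^(-3x), where A and B are arbitrary constants fixed by the endpoint conditions.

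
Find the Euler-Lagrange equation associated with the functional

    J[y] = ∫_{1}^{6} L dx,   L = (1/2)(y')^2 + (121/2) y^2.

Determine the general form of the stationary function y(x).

The Lagrangian is L = (1/2)(y')^2 + (121/2) y^2.
∂L/∂y = 121y.
∂L/∂y' = y'.
The Euler-Lagrange equation d/dx(∂L/∂y') − ∂L/∂y = 0 becomes:
    y'' - 121 y = 0
General solution: y(x) = A e^(11x) + B e^(-11x), where A and B are arbitrary constants fixed by the endpoint conditions.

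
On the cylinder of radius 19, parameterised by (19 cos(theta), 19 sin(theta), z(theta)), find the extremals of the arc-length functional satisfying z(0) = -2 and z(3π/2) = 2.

Parameterise the cylinder of radius R = 19 as
    r(θ) = (19 cos θ, 19 sin θ, z(θ)).
The arc-length element is
    ds = sqrt(361 + (dz/dθ)^2) dθ,
so the Lagrangian is L = sqrt(361 + z'^2).
L depends on z' only, not on z or θ, so ∂L/∂z = 0 and
    ∂L/∂z' = z' / sqrt(361 + z'^2).
The Euler-Lagrange equation gives
    d/dθ( z' / sqrt(361 + z'^2) ) = 0,
so z' is constant. Integrating once:
    z(θ) = a θ + b,
a helix on the cylinder (a straight line when the cylinder is unrolled). The constants a, b are determined by the endpoint conditions.
With endpoint conditions z(0) = -2 and z(3π/2) = 2: from z(0) = b we get b = -2, and a·3π/2 + -2 = 2 gives a = 8/(3π), so
    z(θ) = (8/(3π)) θ − 2.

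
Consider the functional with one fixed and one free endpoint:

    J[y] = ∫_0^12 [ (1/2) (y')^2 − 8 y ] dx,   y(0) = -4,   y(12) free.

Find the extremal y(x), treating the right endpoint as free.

The Lagrangian L = (1/2) (y')^2 − 8 y gives
    ∂L/∂y = −8,   ∂L/∂y' = y'.
Euler-Lagrange: d/dx(y') − (−8) = 0, i.e. y'' + 8 = 0, so
    y(x) = −(8/2) x^2 + C1 x + C2.
Fixed left endpoint y(0) = -4 ⇒ C2 = -4.
The right endpoint x = 12 is free, so the natural (transversality) condition is ∂L/∂y' |_{x=12} = 0, i.e. y'(12) = 0.
Compute y'(x) = −8 x + C1, so y'(12) = −96 + C1 = 0 ⇒ C1 = 96.
Therefore the extremal is
    y(x) = −4 x^2 + 96 x − 4.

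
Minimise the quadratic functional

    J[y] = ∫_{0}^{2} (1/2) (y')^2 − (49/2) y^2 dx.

The Lagrangian is L = (1/2) (y')^2 − (49/2) y^2.
Compute ∂L/∂y = -49y, ∂L/∂y' = y'.
The Euler-Lagrange equation d/dx(∂L/∂y') − ∂L/∂y = 0 reduces to
    y'' + 49 y = 0.
Its general solution is
    y(x) = A sin(7x) + B cos(7x),
with A, B fixed by the endpoint conditions.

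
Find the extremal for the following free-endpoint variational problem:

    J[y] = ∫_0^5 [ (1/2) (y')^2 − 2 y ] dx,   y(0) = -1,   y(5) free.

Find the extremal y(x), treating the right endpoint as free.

The Lagrangian L = (1/2) (y')^2 − 2 y gives
    ∂L/∂y = −2,   ∂L/∂y' = y'.
Euler-Lagrange: d/dx(y') − (−2) = 0, i.e. y'' + 2 = 0, so
    y(x) = −(2/2) x^2 + C1 x + C2.
Fixed left endpoint y(0) = -1 ⇒ C2 = -1.
The right endpoint x = 5 is free, so the natural (transversality) condition is ∂L/∂y' |_{x=5} = 0, i.e. y'(5) = 0.
Compute y'(x) = −2 x + C1, so y'(5) = −10 + C1 = 0 ⇒ C1 = 10.
Therefore the extremal is
    y(x) = −x^2 + 10 x − 1.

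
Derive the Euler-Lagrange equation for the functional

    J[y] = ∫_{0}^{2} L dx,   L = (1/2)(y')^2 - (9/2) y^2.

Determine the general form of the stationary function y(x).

The Lagrangian is L = (1/2)(y')^2 - (9/2) y^2.
∂L/∂y = -9y.
∂L/∂y' = y'.
The Euler-Lagrange equation d/dx(∂L/∂y') − ∂L/∂y = 0 becomes:
    y'' + 9 y = 0
General solution: y(x) = A sin(3x) + B cos(3x), where A and B are arbitrary constants fixed by the endpoint conditions.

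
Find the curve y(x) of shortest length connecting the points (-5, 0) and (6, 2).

Arc-length functional: J[y] = ∫ sqrt(1 + (y')^2) dx.
Lagrangian L = sqrt(1 + (y')^2) has no explicit y dependence, so ∂L/∂y = 0 and the Euler-Lagrange equation gives
    d/dx( y' / sqrt(1 + (y')^2) ) = 0  ⇒  y' / sqrt(1 + (y')^2) = const.
Hence y' is constant, so y(x) is affine.
Fitting the endpoints (-5, 0) and (6, 2):
    slope m = (2 − 0) / (6 − (-5)) = 2/11,
    intercept c = 0 − m·(-5) = 10/11.
Extremal: y(x) = (2/11) x + 10/11.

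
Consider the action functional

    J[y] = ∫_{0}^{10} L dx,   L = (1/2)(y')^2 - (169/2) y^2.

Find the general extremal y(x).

The Lagrangian is L = (1/2)(y')^2 - (169/2) y^2.
∂L/∂y = -169y.
∂L/∂y' = y'.
The Euler-Lagrange equation d/dx(∂L/∂y') − ∂L/∂y = 0 becomes:
    y'' + 169 y = 0
General solution: y(x) = A sin(13x) + B cos(13x), where A and B are arbitrary constants fixed by the endpoint conditions.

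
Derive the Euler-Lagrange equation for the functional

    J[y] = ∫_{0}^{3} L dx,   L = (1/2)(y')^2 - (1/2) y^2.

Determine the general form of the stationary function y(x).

The Lagrangian is L = (1/2)(y')^2 - (1/2) y^2.
∂L/∂y = -y.
∂L/∂y' = y'.
The Euler-Lagrange equation d/dx(∂L/∂y') − ∂L/∂y = 0 becomes:
    y'' + y = 0
General solution: y(x) = A sin(x) + B cos(x), where A and B are arbitrary constants fixed by the endpoint conditions.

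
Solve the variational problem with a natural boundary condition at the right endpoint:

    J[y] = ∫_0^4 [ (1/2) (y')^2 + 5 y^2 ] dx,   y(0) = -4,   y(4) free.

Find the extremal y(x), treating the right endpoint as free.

The Lagrangian L = (1/2) (y')^2 + 5 y^2 gives
    ∂L/∂y = 10 y,   ∂L/∂y' = y'.
Euler-Lagrange: y'' − 10 y = 0.
With k = sqrt(10), the general solution is
    y(x) = A cosh(sqrt(10) x) + B sinh(sqrt(10) x).
Fixed left endpoint y(0) = -4 ⇒ A = -4.
The right endpoint x = 4 is free, so the natural (transversality) condition is ∂L/∂y' |_{x=4} = 0, i.e. y'(4) = 0.
Compute y'(x) = A k sinh(k x) + B k cosh(k x), so
    y'(4) = A k sinh(k·4) + B k cosh(k·4) = 0
    ⇒ B = −A tanh(k·4) = 4 tanh(sqrt(10)·4).
Therefore the extremal is
    y(x) = −4 cosh(sqrt(10) x) + 4 tanh(sqrt(10)·4) sinh(sqrt(10) x).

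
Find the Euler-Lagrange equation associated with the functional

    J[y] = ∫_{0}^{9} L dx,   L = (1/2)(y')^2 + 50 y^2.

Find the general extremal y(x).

The Lagrangian is L = (1/2)(y')^2 + 50 y^2.
∂L/∂y = 100y.
∂L/∂y' = y'.
The Euler-Lagrange equation d/dx(∂L/∂y') − ∂L/∂y = 0 becomes:
    y'' - 100 y = 0
General solution: y(x) = A e^(10x) + B e^(-10x), where A and B are arbitrary constants fixed by the endpoint conditions.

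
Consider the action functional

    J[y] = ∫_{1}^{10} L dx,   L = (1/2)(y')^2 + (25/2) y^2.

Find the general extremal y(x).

The Lagrangian is L = (1/2)(y')^2 + (25/2) y^2.
∂L/∂y = 25y.
∂L/∂y' = y'.
The Euler-Lagrange equation d/dx(∂L/∂y') − ∂L/∂y = 0 becomes:
    y'' - 25 y = 0
General solution: y(x) = A e^(5x) + B e^(-5x), where A and B are arbitrary constants fixed by the endpoint conditions.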